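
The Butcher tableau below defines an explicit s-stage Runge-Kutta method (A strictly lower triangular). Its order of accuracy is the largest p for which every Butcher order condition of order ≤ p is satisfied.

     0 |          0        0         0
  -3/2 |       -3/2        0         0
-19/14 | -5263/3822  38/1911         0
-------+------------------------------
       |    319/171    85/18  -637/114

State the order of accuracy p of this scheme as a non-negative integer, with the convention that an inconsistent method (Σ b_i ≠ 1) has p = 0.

3

b = (319/171, 85/18, -637/114)
c = (0, -3/2, -19/14)
Ac = (0, 0, -19/637)
Σ b_i: 319/171·1 + 85/18·1 + (-637/114)·1 = 1 ✓
b·c: 85/18·(-3/2) + (-637/114)·(-19/14) = 1/2 ✓
b·c²: 85/18·9/4 + (-637/114)·361/196 = 1/3 ✓
b·Ac: (-637/114)·(-19/637) = 1/6 ✓; 3 stages ⇒ order 3.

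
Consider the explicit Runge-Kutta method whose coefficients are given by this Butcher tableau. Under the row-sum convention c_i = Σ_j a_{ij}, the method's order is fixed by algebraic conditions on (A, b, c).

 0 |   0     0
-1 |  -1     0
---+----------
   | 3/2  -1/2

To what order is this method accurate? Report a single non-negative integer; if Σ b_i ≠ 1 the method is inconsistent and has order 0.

2

b = (3/2, -1/2)
c = (0, -1)
Σ b_i: 3/2·1 + (-1/2)·1 = 1 ✓
b·c: (-1/2)·(-1) = 1/2 ✓; 2 stages ⇒ order 2.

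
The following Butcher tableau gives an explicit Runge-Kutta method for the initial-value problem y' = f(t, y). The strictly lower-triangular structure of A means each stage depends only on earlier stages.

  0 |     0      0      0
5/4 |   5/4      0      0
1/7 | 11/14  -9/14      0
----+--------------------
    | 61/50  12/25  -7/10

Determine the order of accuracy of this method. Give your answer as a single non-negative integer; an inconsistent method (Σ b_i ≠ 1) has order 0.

2

b = (61/50, 12/25, -7/10)
c = (0, 5/4, 1/7)
Ac = (0, 0, -45/56)
Σ b_i: 61/50·1 + 12/25·1 + (-7/10)·1 = 1 ✓
b·c: 12/25·5/4 + (-7/10)·1/7 = 1/2 ✓
b·c²: 12/25·25/16 + (-7/10)·1/49 = 103/140 ≠ 1/3 ⇒ order 2.
b·Ac: (-7/10)·(-45/56) = 9/16 ≠ 1/6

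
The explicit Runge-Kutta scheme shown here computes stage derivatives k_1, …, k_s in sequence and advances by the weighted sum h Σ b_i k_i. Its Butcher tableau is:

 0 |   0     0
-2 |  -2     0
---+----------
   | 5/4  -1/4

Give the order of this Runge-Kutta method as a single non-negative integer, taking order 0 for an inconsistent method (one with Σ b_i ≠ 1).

b = (5/4, -1/4)
c = (0, -2)
Σ b_i: 5/4·1 + (-1/4)·1 = 1 ✓
b·c: (-1/4)·(-2) = 1/2 ✓; 2 stages ⇒ order 2.

2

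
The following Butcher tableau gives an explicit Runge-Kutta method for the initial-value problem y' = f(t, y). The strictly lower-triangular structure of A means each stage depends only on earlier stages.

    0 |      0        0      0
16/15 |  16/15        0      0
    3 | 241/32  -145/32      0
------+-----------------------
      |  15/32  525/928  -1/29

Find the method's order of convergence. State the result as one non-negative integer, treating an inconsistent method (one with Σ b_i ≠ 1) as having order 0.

b = (15/32, 525/928, -1/29)
c = (0, 16/15, 3)
Ac = (0, 0, -29/6)
Σ b_i: 15/32·1 + 525/928·1 + (-1/29)·1 = 1 ✓
b·c: 525/928·16/15 + (-1/29)·3 = 1/2 ✓
b·c²: 525/928·256/225 + (-1/29)·9 = 1/3 ✓
b·Ac: (-1/29)·(-29/6) = 1/6 ✓; 3 stages ⇒ order 3.

3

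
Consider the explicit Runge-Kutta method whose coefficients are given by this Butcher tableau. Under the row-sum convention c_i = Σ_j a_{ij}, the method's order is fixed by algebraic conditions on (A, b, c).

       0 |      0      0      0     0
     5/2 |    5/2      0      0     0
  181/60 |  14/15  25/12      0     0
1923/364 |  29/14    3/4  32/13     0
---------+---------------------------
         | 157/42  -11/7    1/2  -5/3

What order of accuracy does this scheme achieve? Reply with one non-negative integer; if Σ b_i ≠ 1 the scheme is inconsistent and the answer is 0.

b = (157/42, -11/7, 1/2, -5/3)
c = (0, 5/2, 181/60, 1923/364)
Ac = (0, 0, 125/24, 14509/1560)
Σ b_i: 157/42·1 + (-11/7)·1 + 1/2·1 + (-5/3)·1 = 1 ✓
b·c: (-11/7)·5/2 + 1/2·181/60 + (-5/3)·1923/364 = -122579/10920 ≠ 1/2 ⇒ order 1.

1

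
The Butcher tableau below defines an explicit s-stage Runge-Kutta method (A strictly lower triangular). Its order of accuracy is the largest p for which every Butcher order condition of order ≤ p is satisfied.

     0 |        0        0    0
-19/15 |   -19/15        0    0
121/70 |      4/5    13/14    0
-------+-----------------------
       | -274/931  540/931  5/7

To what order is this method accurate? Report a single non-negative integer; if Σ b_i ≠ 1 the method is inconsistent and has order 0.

b = (-274/931, 540/931, 5/7)
c = (0, -19/15, 121/70)
Ac = (0, 0, -247/210)
Σ b_i: (-274/931)·1 + 540/931·1 + 5/7·1 = 1 ✓
b·c: 540/931·(-19/15) + 5/7·121/70 = 1/2 ✓
b·c²: 540/931·361/225 + 5/7·14641/4900 = 4205/1372 ≠ 1/3 ⇒ order 2.
b·Ac: 5/7·(-247/210) = -247/294 ≠ 1/6

2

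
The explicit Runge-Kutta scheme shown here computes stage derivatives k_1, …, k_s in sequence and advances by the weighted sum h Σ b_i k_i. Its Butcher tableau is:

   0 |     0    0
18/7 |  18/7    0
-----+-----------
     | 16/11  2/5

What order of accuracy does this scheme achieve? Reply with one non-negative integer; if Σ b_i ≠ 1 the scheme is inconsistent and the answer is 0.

b = (16/11, 2/5)
c = (0, 18/7)
Σ b_i: 16/11·1 + 2/5·1 = 102/55 ≠ 1 ⇒ order 0.

0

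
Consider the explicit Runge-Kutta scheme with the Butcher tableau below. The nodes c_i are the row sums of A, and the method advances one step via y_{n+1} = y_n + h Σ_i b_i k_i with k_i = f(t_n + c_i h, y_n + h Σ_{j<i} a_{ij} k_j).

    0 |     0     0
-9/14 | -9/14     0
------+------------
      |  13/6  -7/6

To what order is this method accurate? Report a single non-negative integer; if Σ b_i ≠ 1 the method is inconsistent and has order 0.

b = (13/6, -7/6)
c = (0, -9/14)
Σ b_i: 13/6·1 + (-7/6)·1 = 1 ✓
b·c: (-7/6)·(-9/14) = 3/4 ≠ 1/2 ⇒ order 1.

1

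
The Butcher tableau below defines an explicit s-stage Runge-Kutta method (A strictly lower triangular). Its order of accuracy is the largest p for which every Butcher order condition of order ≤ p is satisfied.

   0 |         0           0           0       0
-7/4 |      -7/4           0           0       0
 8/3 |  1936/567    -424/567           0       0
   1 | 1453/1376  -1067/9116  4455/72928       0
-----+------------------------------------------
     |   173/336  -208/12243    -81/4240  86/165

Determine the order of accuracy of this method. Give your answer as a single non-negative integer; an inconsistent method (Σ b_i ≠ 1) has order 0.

b = (173/336, -208/12243, -81/4240, 86/165)
c = (0, -7/4, 8/3, 1)
Ac = (0, 0, 106/81, 253/688)
Σ b_i: 173/336·1 + (-208/12243)·1 + (-81/4240)·1 + 86/165·1 = 1 ✓
b·c: (-208/12243)·(-7/4) + (-81/4240)·8/3 + 86/165·1 = 1/2 ✓
b·c²: (-208/12243)·49/16 + (-81/4240)·64/9 + 86/165·1 = 1/3 ✓
b·Ac: (-81/4240)·106/81 + 86/165·253/688 = 1/6 ✓
b·c³: (-208/12243)·(-343/64) + (-81/4240)·512/27 + 86/165·1 = 1/4 ✓
b·(c∘Ac): (-81/4240)·848/243 + 86/165·253/688 = 1/8 ✓
b·Ac²: (-81/4240)·(-371/162) + 86/165·209/2752 = 1/12 ✓
b·A²c: 86/165·55/688 = 1/24 ✓; 4 stages ⇒ order 4.

4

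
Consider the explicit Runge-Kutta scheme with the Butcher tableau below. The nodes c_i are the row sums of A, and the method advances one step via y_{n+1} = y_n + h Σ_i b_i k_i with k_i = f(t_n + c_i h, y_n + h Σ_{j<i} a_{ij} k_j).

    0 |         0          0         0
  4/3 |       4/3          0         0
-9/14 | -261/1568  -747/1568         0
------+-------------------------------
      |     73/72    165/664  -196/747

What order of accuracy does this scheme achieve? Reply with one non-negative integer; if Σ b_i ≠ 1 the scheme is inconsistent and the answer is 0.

b = (73/72, 165/664, -196/747)
c = (0, 4/3, -9/14)
Ac = (0, 0, -249/392)
Σ b_i: 73/72·1 + 165/664·1 + (-196/747)·1 = 1 ✓
b·c: 165/664·4/3 + (-196/747)·(-9/14) = 1/2 ✓
b·c²: 165/664·16/9 + (-196/747)·81/196 = 1/3 ✓
b·Ac: (-196/747)·(-249/392) = 1/6 ✓; 3 stages ⇒ order 3.

3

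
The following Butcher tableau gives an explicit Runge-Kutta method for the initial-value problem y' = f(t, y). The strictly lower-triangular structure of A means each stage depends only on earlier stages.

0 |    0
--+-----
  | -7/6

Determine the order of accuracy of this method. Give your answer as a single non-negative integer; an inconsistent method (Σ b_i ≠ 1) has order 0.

b = (-7/6)
c = (0)
Σ b_i: (-7/6)·1 = -7/6 ≠ 1 ⇒ order 0.

0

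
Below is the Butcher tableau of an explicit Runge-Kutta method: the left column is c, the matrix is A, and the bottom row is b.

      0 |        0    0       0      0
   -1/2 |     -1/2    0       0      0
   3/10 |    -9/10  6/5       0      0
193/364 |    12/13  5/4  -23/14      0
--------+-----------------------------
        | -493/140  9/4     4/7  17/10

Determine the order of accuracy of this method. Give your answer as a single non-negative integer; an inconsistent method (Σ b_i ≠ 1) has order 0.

b = (-493/140, 9/4, 4/7, 17/10)
c = (0, -1/2, 3/10, 193/364)
Ac = (0, 0, -3/5, -313/280)
Σ b_i: (-493/140)·1 + 9/4·1 + 4/7·1 + 17/10·1 = 1 ✓
b·c: 9/4·(-1/2) + 4/7·3/10 + 17/10·193/364 = -19/364 ≠ 1/2 ⇒ order 1.

1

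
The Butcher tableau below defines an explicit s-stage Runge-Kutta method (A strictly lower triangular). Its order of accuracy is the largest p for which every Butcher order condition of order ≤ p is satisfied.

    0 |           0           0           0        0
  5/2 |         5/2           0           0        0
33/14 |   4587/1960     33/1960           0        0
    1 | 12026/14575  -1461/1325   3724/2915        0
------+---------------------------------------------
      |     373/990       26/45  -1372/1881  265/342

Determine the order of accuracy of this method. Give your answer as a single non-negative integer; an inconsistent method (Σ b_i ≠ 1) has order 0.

4

b = (373/990, 26/45, -1372/1881, 265/342)
c = (0, 5/2, 33/14, 1)
Ac = (0, 0, 33/784, 27/106)
Σ b_i: 373/990·1 + 26/45·1 + (-1372/1881)·1 + 265/342·1 = 1 ✓
b·c: 26/45·5/2 + (-1372/1881)·33/14 + 265/342·1 = 1/2 ✓
b·c²: 26/45·25/4 + (-1372/1881)·1089/196 + 265/342·1 = 1/3 ✓
b·Ac: (-1372/1881)·33/784 + 265/342·27/106 = 1/6 ✓
b·c³: 26/45·125/8 + (-1372/1881)·35937/2744 + 265/342·1 = 1/4 ✓
b·(c∘Ac): (-1372/1881)·1089/10976 + 265/342·27/106 = 1/8 ✓
b·Ac²: (-1372/1881)·165/1568 + 265/342·219/1060 = 1/12 ✓
b·A²c: 265/342·57/1060 = 1/24 ✓; 4 stages ⇒ order 4.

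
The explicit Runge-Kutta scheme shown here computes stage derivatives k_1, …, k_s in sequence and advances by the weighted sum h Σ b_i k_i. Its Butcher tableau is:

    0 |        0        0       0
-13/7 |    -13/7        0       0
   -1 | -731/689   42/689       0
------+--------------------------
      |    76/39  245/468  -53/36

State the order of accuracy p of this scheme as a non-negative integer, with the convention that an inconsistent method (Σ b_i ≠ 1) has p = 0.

3

b = (76/39, 245/468, -53/36)
c = (0, -13/7, -1)
Ac = (0, 0, -6/53)
Σ b_i: 76/39·1 + 245/468·1 + (-53/36)·1 = 1 ✓
b·c: 245/468·(-13/7) + (-53/36)·(-1) = 1/2 ✓
b·c²: 245/468·169/49 + (-53/36)·1 = 1/3 ✓
b·Ac: (-53/36)·(-6/53) = 1/6 ✓; 3 stages ⇒ order 3.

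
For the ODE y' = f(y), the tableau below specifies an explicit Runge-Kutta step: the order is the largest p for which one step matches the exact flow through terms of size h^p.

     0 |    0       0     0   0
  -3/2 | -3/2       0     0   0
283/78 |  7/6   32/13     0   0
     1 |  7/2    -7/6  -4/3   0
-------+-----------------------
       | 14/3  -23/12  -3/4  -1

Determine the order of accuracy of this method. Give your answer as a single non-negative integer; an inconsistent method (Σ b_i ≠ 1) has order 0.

1

b = (14/3, -23/12, -3/4, -1)
c = (0, -3/2, 283/78, 1)
Ac = (0, 0, -48/13, -1445/468)
Σ b_i: 14/3·1 + (-23/12)·1 + (-3/4)·1 + (-1)·1 = 1 ✓
b·c: (-23/12)·(-3/2) + (-3/4)·283/78 + (-1)·1 = -11/13 ≠ 1/2 ⇒ order 1.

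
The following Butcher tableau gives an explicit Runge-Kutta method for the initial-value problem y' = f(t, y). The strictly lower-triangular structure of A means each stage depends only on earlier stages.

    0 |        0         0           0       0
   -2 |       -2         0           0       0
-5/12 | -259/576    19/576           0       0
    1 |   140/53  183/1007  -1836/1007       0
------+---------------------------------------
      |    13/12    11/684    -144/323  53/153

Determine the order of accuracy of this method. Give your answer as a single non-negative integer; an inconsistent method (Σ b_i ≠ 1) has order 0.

b = (13/12, 11/684, -144/323, 53/153)
c = (0, -2, -5/12, 1)
Ac = (0, 0, -19/288, 21/53)
Σ b_i: 13/12·1 + 11/684·1 + (-144/323)·1 + 53/153·1 = 1 ✓
b·c: 11/684·(-2) + (-144/323)·(-5/12) + 53/153·1 = 1/2 ✓
b·c²: 11/684·4 + (-144/323)·25/144 + 53/153·1 = 1/3 ✓
b·Ac: (-144/323)·(-19/288) + 53/153·21/53 = 1/6 ✓
b·c³: 11/684·(-8) + (-144/323)·(-125/1728) + 53/153·1 = 1/4 ✓
b·(c∘Ac): (-144/323)·95/3456 + 53/153·21/53 = 1/8 ✓
b·Ac²: (-144/323)·19/144 + 53/153·87/212 = 1/12 ✓
b·A²c: 53/153·51/424 = 1/24 ✓; 4 stages ⇒ order 4.

4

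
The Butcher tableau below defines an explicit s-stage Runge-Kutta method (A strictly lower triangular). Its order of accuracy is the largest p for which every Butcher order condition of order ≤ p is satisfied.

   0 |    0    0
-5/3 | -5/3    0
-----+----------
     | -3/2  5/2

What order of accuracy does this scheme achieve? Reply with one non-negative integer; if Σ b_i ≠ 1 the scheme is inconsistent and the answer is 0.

b = (-3/2, 5/2)
c = (0, -5/3)
Σ b_i: (-3/2)·1 + 5/2·1 = 1 ✓
b·c: 5/2·(-5/3) = -25/6 ≠ 1/2 ⇒ order 1.

1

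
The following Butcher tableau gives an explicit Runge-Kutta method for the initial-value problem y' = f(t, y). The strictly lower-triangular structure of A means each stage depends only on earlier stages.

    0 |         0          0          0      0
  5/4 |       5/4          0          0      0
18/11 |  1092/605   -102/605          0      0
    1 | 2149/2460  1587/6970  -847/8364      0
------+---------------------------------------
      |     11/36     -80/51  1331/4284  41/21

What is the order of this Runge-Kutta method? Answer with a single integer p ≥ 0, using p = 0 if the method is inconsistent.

4

b = (11/36, -80/51, 1331/4284, 41/21)
c = (0, 5/4, 18/11, 1)
Ac = (0, 0, -51/242, 39/328)
Σ b_i: 11/36·1 + (-80/51)·1 + 1331/4284·1 + 41/21·1 = 1 ✓
b·c: (-80/51)·5/4 + 1331/4284·18/11 + 41/21·1 = 1/2 ✓
b·c²: (-80/51)·25/16 + 1331/4284·324/121 + 41/21·1 = 1/3 ✓
b·Ac: 1331/4284·(-51/242) + 41/21·39/328 = 1/6 ✓
b·c³: (-80/51)·125/64 + 1331/4284·5832/1331 + 41/21·1 = 1/4 ✓
b·(c∘Ac): 1331/4284·(-459/1331) + 41/21·39/328 = 1/8 ✓
b·Ac²: 1331/4284·(-255/968) + 41/21·111/1312 = 1/12 ✓
b·A²c: 41/21·7/328 = 1/24 ✓; 4 stages ⇒ order 4.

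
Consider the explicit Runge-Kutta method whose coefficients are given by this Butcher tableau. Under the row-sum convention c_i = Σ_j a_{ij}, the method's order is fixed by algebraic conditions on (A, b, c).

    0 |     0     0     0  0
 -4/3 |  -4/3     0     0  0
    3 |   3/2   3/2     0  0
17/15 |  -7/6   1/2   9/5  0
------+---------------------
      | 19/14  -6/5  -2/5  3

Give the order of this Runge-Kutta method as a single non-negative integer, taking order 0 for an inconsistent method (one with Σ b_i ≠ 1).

0

b = (19/14, -6/5, -2/5, 3)
c = (0, -4/3, 3, 17/15)
Ac = (0, 0, -2, 71/15)
Σ b_i: 19/14·1 + (-6/5)·1 + (-2/5)·1 + 3·1 = 193/70 ≠ 1 ⇒ order 0.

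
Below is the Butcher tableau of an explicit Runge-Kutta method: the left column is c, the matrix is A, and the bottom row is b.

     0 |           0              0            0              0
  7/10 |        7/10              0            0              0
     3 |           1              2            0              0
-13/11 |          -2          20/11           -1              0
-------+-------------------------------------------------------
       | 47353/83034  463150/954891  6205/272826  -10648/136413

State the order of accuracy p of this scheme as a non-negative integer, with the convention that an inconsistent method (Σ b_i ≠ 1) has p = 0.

b = (47353/83034, 463150/954891, 6205/272826, -10648/136413)
c = (0, 7/10, 3, -13/11)
Ac = (0, 0, 7/5, -19/11)
Σ b_i: 47353/83034·1 + 463150/954891·1 + 6205/272826·1 + (-10648/136413)·1 = 1 ✓
b·c: 463150/954891·7/10 + 6205/272826·3 + (-10648/136413)·(-13/11) = 1/2 ✓
b·c²: 463150/954891·49/100 + 6205/272826·9 + (-10648/136413)·169/121 = 1/3 ✓
b·Ac: 6205/272826·7/5 + (-10648/136413)·(-19/11) = 1/6 ✓
b·c³: 463150/954891·343/1000 + 6205/272826·27 + (-10648/136413)·(-2197/1331) = 35953/39540 ≠ 1/4 ⇒ order 3.
b·(c∘Ac): 6205/272826·21/5 + (-10648/136413)·247/121 = -757/11862 ≠ 1/8
b·Ac²: 6205/272826·49/50 + (-10648/136413)·(-446/55) = 25909/39540 ≠ 1/12
b·A²c: (-10648/136413)·(-7/5) = 74536/682065 ≠ 1/24

3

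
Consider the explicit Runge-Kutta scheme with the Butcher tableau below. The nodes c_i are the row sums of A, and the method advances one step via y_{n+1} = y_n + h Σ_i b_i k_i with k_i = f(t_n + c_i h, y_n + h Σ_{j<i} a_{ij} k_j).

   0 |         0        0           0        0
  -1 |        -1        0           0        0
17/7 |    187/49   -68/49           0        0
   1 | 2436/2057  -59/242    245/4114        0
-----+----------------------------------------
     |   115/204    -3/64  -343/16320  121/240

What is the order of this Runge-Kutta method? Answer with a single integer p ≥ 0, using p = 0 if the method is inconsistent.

4

b = (115/204, -3/64, -343/16320, 121/240)
c = (0, -1, 17/7, 1)
Ac = (0, 0, 68/49, 47/121)
Σ b_i: 115/204·1 + (-3/64)·1 + (-343/16320)·1 + 121/240·1 = 1 ✓
b·c: (-3/64)·(-1) + (-343/16320)·17/7 + 121/240·1 = 1/2 ✓
b·c²: (-3/64)·1 + (-343/16320)·289/49 + 121/240·1 = 1/3 ✓
b·Ac: (-343/16320)·68/49 + 121/240·47/121 = 1/6 ✓
b·c³: (-3/64)·(-1) + (-343/16320)·4913/343 + 121/240·1 = 1/4 ✓
b·(c∘Ac): (-343/16320)·1156/343 + 121/240·47/121 = 1/8 ✓
b·Ac²: (-343/16320)·(-68/49) + 121/240·13/121 = 1/12 ✓
b·A²c: 121/240·10/121 = 1/24 ✓; 4 stages ⇒ order 4.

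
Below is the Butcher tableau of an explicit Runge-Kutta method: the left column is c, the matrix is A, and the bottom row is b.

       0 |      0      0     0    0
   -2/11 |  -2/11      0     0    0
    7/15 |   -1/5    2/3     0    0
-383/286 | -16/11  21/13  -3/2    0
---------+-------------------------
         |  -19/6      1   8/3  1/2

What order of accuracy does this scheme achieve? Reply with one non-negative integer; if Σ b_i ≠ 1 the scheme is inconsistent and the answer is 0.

b = (-19/6, 1, 8/3, 1/2)
c = (0, -2/11, 7/15, -383/286)
Ac = (0, 0, -4/33, -1421/1430)
Σ b_i: (-19/6)·1 + 1·1 + 8/3·1 + 1/2·1 = 1 ✓
b·c: 1·(-2/11) + 8/3·7/15 + 1/2·(-383/286) = 10117/25740 ≠ 1/2 ⇒ order 1.

1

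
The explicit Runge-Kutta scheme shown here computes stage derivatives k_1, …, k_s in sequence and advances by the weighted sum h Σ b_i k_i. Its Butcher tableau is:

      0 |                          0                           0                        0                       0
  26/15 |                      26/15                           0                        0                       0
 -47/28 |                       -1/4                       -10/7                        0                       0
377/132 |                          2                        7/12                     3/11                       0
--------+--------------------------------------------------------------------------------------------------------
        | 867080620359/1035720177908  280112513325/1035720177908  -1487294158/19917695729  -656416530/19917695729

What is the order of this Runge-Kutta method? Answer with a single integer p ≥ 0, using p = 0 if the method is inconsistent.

b = (867080620359/1035720177908, 280112513325/1035720177908, -1487294158/19917695729, -656416530/19917695729)
c = (0, 26/15, -47/28, 377/132)
Ac = (0, 0, -52/21, 7669/13860)
Σ b_i: 867080620359/1035720177908·1 + 280112513325/1035720177908·1 + (-1487294158/19917695729)·1 + (-656416530/19917695729)·1 = 1 ✓
b·c: 280112513325/1035720177908·26/15 + (-1487294158/19917695729)·(-47/28) + (-656416530/19917695729)·377/132 = 1/2 ✓
b·c²: 280112513325/1035720177908·676/225 + (-1487294158/19917695729)·2209/784 + (-656416530/19917695729)·142129/17424 = 1/3 ✓
b·Ac: (-1487294158/19917695729)·(-52/21) + (-656416530/19917695729)·7669/13860 = 1/6 ✓
b·c³: 280112513325/1035720177908·17576/3375 + (-1487294158/19917695729)·(-103823/21952) + (-656416530/19917695729)·53582633/2299968 = 1097399354651231/1104237051215760 ≠ 1/4 ⇒ order 3.
b·(c∘Ac): (-1487294158/19917695729)·611/147 + (-656416530/19917695729)·2891213/1829520 = -57753805213/159341565832 ≠ 1/8
b·Ac²: (-1487294158/19917695729)·(-1352/315) + (-656416530/19917695729)·14675417/5821200 = 11916363091957/50192593237080 ≠ 1/12
b·A²c: (-656416530/19917695729)·(-52/77) = 443294280/19917695729 ≠ 1/24

3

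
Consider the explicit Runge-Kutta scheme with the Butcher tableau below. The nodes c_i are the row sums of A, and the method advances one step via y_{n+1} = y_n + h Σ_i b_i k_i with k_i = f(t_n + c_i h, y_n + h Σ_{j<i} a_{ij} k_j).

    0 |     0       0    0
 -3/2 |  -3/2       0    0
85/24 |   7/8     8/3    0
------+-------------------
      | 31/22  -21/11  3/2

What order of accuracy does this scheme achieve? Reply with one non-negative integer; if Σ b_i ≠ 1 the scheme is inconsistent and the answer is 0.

1

b = (31/22, -21/11, 3/2)
c = (0, -3/2, 85/24)
Ac = (0, 0, -4)
Σ b_i: 31/22·1 + (-21/11)·1 + 3/2·1 = 1 ✓
b·c: (-21/11)·(-3/2) + 3/2·85/24 = 1439/176 ≠ 1/2 ⇒ order 1.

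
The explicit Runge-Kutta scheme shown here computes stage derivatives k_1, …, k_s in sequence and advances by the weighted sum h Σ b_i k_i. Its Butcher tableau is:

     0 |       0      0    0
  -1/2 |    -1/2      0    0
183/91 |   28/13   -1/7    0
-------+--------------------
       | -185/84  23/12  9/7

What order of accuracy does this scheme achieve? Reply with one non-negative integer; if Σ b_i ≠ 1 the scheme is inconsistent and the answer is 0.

b = (-185/84, 23/12, 9/7)
c = (0, -1/2, 183/91)
Ac = (0, 0, 1/14)
Σ b_i: (-185/84)·1 + 23/12·1 + 9/7·1 = 1 ✓
b·c: 23/12·(-1/2) + 9/7·183/91 = 24877/15288 ≠ 1/2 ⇒ order 1.

1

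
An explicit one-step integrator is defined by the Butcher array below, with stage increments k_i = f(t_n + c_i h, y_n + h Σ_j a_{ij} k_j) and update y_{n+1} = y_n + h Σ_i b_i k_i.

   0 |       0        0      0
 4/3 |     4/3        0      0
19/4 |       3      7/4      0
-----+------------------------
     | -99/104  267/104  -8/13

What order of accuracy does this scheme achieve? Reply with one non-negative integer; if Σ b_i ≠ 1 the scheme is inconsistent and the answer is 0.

2

b = (-99/104, 267/104, -8/13)
c = (0, 4/3, 19/4)
Ac = (0, 0, 7/3)
Σ b_i: (-99/104)·1 + 267/104·1 + (-8/13)·1 = 1 ✓
b·c: 267/104·4/3 + (-8/13)·19/4 = 1/2 ✓
b·c²: 267/104·16/9 + (-8/13)·361/16 = -727/78 ≠ 1/3 ⇒ order 2.
b·Ac: (-8/13)·7/3 = -56/39 ≠ 1/6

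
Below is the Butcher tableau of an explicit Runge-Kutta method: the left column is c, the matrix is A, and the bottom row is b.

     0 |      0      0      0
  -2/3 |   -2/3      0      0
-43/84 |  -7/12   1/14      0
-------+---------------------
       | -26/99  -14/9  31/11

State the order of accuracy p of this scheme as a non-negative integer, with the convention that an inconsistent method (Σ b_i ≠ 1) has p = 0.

1

b = (-26/99, -14/9, 31/11)
c = (0, -2/3, -43/84)
Ac = (0, 0, -1/21)
Σ b_i: (-26/99)·1 + (-14/9)·1 + 31/11·1 = 1 ✓
b·c: (-14/9)·(-2/3) + 31/11·(-43/84) = -3373/8316 ≠ 1/2 ⇒ order 1.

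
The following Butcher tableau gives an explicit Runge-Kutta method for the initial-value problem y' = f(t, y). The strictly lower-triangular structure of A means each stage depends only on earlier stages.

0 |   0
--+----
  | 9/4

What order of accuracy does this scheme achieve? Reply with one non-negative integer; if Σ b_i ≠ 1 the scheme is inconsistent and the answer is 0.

0

b = (9/4)
c = (0)
Σ b_i: 9/4·1 = 9/4 ≠ 1 ⇒ order 0.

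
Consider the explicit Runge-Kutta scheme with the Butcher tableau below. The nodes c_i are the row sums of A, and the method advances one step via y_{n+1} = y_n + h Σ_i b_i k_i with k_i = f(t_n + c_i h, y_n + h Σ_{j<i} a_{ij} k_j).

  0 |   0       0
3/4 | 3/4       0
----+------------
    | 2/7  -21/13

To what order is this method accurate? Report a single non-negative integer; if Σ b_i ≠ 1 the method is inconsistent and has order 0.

0

b = (2/7, -21/13)
c = (0, 3/4)
Σ b_i: 2/7·1 + (-21/13)·1 = -121/91 ≠ 1 ⇒ order 0.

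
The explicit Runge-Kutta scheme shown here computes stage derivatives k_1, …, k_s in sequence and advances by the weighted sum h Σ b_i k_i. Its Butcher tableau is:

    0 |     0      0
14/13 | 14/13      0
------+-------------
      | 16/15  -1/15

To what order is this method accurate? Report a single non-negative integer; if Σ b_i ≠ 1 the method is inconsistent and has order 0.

1

b = (16/15, -1/15)
c = (0, 14/13)
Σ b_i: 16/15·1 + (-1/15)·1 = 1 ✓
b·c: (-1/15)·14/13 = -14/195 ≠ 1/2 ⇒ order 1.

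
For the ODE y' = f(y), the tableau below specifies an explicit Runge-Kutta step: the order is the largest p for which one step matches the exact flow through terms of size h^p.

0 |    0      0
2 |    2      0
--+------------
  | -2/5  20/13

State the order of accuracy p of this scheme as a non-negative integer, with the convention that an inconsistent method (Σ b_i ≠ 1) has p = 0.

0

b = (-2/5, 20/13)
c = (0, 2)
Σ b_i: (-2/5)·1 + 20/13·1 = 74/65 ≠ 1 ⇒ order 0.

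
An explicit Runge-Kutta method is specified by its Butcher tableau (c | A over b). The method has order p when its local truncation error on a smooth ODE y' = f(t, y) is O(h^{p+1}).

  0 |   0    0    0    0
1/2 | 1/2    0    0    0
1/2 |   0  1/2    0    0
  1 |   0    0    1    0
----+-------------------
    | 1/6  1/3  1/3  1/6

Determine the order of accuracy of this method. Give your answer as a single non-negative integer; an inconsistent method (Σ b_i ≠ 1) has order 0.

4

b = (1/6, 1/3, 1/3, 1/6)
c = (0, 1/2, 1/2, 1)
Ac = (0, 0, 1/4, 1/2)
Σ b_i: 1/6·1 + 1/3·1 + 1/3·1 + 1/6·1 = 1 ✓
b·c: 1/3·1/2 + 1/3·1/2 + 1/6·1 = 1/2 ✓
b·c²: 1/3·1/4 + 1/3·1/4 + 1/6·1 = 1/3 ✓
b·Ac: 1/3·1/4 + 1/6·1/2 = 1/6 ✓
b·c³: 1/3·1/8 + 1/3·1/8 + 1/6·1 = 1/4 ✓
b·(c∘Ac): 1/3·1/8 + 1/6·1/2 = 1/8 ✓
b·Ac²: 1/3·1/8 + 1/6·1/4 = 1/12 ✓
b·A²c: 1/6·1/4 = 1/24 ✓; 4 stages ⇒ order 4.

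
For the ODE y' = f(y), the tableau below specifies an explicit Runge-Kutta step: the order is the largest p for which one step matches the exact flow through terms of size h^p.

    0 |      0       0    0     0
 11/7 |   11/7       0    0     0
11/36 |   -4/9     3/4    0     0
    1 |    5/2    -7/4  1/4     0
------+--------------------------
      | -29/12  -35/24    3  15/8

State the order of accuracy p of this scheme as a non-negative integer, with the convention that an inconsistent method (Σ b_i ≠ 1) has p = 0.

b = (-29/12, -35/24, 3, 15/8)
c = (0, 11/7, 11/36, 1)
Ac = (0, 0, 33/28, -385/144)
Σ b_i: (-29/12)·1 + (-35/24)·1 + 3·1 + 15/8·1 = 1 ✓
b·c: (-35/24)·11/7 + 3·11/36 + 15/8·1 = 1/2 ✓
b·c²: (-35/24)·121/49 + 3·121/1296 + 15/8·1 = -4373/3024 ≠ 1/3 ⇒ order 2.
b·Ac: 3·33/28 + 15/8·(-385/144) = -3971/2688 ≠ 1/6

2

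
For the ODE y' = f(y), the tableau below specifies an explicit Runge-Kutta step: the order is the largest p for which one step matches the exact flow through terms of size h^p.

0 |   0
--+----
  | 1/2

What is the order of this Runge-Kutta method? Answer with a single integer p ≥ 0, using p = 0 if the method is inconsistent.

0

b = (1/2)
c = (0)
Σ b_i: 1/2·1 = 1/2 ≠ 1 ⇒ order 0.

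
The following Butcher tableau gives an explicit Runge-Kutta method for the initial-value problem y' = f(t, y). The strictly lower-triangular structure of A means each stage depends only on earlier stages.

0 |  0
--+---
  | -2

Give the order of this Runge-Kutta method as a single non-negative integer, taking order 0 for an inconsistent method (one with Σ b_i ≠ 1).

b = (-2)
c = (0)
Σ b_i: (-2)·1 = -2 ≠ 1 ⇒ order 0.

0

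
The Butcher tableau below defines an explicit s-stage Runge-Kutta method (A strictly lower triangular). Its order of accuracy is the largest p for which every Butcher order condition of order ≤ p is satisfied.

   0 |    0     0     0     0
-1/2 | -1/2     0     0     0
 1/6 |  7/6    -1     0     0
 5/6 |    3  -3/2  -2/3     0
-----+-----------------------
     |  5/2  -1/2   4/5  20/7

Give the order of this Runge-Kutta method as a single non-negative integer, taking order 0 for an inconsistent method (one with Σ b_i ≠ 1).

0

b = (5/2, -1/2, 4/5, 20/7)
c = (0, -1/2, 1/6, 5/6)
Ac = (0, 0, 1/2, 23/36)
Σ b_i: 5/2·1 + (-1/2)·1 + 4/5·1 + 20/7·1 = 198/35 ≠ 1 ⇒ order 0.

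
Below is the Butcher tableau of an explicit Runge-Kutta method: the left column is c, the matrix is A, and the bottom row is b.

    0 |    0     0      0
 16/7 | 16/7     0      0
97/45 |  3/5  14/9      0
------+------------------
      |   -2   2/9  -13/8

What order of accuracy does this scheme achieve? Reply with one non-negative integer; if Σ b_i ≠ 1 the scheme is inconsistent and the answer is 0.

b = (-2, 2/9, -13/8)
c = (0, 16/7, 97/45)
Ac = (0, 0, 32/9)
Σ b_i: (-2)·1 + 2/9·1 + (-13/8)·1 = -245/72 ≠ 1 ⇒ order 0.

0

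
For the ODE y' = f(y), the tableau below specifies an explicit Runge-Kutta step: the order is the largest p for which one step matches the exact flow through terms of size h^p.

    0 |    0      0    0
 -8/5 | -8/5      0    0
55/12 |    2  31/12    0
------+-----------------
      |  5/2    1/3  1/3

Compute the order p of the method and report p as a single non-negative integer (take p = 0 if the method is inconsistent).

b = (5/2, 1/3, 1/3)
c = (0, -8/5, 55/12)
Ac = (0, 0, -62/15)
Σ b_i: 5/2·1 + 1/3·1 + 1/3·1 = 19/6 ≠ 1 ⇒ order 0.

0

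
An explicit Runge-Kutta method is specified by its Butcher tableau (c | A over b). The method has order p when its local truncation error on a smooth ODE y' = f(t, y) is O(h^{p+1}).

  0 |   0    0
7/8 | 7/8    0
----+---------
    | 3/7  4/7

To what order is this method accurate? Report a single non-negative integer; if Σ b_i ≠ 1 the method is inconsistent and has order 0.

b = (3/7, 4/7)
c = (0, 7/8)
Σ b_i: 3/7·1 + 4/7·1 = 1 ✓
b·c: 4/7·7/8 = 1/2 ✓; 2 stages ⇒ order 2.

2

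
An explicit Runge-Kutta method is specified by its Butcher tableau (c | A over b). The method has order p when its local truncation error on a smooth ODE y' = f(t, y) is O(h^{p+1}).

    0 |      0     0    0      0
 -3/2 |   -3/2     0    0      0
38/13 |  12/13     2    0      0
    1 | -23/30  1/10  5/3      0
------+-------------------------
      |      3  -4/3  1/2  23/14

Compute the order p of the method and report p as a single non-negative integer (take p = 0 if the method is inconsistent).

b = (3, -4/3, 1/2, 23/14)
c = (0, -3/2, 38/13, 1)
Ac = (0, 0, -3, 3683/780)
Σ b_i: 3·1 + (-4/3)·1 + 1/2·1 + 23/14·1 = 80/21 ≠ 1 ⇒ order 0.

0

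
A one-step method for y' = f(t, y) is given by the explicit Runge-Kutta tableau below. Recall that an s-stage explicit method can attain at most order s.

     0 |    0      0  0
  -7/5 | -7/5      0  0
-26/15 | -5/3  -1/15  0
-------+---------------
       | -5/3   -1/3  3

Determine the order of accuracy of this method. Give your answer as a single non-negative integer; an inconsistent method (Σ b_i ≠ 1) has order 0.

b = (-5/3, -1/3, 3)
c = (0, -7/5, -26/15)
Ac = (0, 0, 7/75)
Σ b_i: (-5/3)·1 + (-1/3)·1 + 3·1 = 1 ✓
b·c: (-1/3)·(-7/5) + 3·(-26/15) = -71/15 ≠ 1/2 ⇒ order 1.

1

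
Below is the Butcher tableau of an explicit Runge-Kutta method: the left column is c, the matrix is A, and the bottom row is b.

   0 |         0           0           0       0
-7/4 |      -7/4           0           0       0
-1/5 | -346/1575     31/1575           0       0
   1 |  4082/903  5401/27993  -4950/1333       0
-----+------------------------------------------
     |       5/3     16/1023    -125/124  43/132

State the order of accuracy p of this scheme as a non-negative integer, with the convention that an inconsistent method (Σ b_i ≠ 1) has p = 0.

b = (5/3, 16/1023, -125/124, 43/132)
c = (0, -7/4, -1/5, 1)
Ac = (0, 0, -31/900, 209/516)
Σ b_i: 5/3·1 + 16/1023·1 + (-125/124)·1 + 43/132·1 = 1 ✓
b·c: 16/1023·(-7/4) + (-125/124)·(-1/5) + 43/132·1 = 1/2 ✓
b·c²: 16/1023·49/16 + (-125/124)·1/25 + 43/132·1 = 1/3 ✓
b·Ac: (-125/124)·(-31/900) + 43/132·209/516 = 1/6 ✓
b·c³: 16/1023·(-343/64) + (-125/124)·(-1/125) + 43/132·1 = 1/4 ✓
b·(c∘Ac): (-125/124)·31/4500 + 43/132·209/516 = 1/8 ✓
b·Ac²: (-125/124)·217/3600 + 43/132·913/2064 = 1/12 ✓
b·A²c: 43/132·11/86 = 1/24 ✓; 4 stages ⇒ order 4.

4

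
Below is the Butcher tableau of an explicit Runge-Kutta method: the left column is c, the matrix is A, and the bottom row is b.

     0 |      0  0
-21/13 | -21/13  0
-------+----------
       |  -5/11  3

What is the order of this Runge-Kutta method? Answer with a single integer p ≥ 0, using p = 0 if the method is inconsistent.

b = (-5/11, 3)
c = (0, -21/13)
Σ b_i: (-5/11)·1 + 3·1 = 28/11 ≠ 1 ⇒ order 0.

0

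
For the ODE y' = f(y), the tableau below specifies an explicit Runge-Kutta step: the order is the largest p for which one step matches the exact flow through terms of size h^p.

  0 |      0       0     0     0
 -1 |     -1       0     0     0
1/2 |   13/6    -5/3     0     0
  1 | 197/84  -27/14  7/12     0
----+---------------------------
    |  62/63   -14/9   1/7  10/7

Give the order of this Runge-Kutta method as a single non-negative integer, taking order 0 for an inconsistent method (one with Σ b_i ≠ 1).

b = (62/63, -14/9, 1/7, 10/7)
c = (0, -1, 1/2, 1)
Ac = (0, 0, 5/3, 373/168)
Σ b_i: 62/63·1 + (-14/9)·1 + 1/7·1 + 10/7·1 = 1 ✓
b·c: (-14/9)·(-1) + 1/7·1/2 + 10/7·1 = 55/18 ≠ 1/2 ⇒ order 1.

1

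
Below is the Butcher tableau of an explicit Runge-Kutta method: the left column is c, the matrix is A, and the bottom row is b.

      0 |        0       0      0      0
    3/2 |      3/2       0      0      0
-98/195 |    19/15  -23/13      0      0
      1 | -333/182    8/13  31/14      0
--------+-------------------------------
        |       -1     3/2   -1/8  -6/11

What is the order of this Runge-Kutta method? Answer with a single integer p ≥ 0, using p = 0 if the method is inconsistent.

b = (-1, 3/2, -1/8, -6/11)
c = (0, 3/2, -98/195, 1)
Ac = (0, 0, -69/26, -37/195)
Σ b_i: (-1)·1 + 3/2·1 + (-1/8)·1 + (-6/11)·1 = -15/88 ≠ 1 ⇒ order 0.

0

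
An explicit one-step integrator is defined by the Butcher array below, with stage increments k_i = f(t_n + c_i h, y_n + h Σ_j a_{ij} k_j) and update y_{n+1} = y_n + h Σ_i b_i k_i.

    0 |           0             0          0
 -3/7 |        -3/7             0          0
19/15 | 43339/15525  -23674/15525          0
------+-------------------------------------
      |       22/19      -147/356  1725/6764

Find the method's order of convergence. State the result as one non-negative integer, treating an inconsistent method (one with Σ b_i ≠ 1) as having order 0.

3

b = (22/19, -147/356, 1725/6764)
c = (0, -3/7, 19/15)
Ac = (0, 0, 3382/5175)
Σ b_i: 22/19·1 + (-147/356)·1 + 1725/6764·1 = 1 ✓
b·c: (-147/356)·(-3/7) + 1725/6764·19/15 = 1/2 ✓
b·c²: (-147/356)·9/49 + 1725/6764·361/225 = 1/3 ✓
b·Ac: 1725/6764·3382/5175 = 1/6 ✓; 3 stages ⇒ order 3.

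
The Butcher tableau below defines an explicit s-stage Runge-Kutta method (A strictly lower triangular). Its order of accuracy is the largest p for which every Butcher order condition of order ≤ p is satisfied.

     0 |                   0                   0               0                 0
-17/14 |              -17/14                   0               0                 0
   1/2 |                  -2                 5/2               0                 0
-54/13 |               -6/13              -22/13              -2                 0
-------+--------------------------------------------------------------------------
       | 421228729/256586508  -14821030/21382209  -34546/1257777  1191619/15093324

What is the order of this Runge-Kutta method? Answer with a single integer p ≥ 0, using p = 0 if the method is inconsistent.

3

b = (421228729/256586508, -14821030/21382209, -34546/1257777, 1191619/15093324)
c = (0, -17/14, 1/2, -54/13)
Ac = (0, 0, -85/28, 96/91)
Σ b_i: 421228729/256586508·1 + (-14821030/21382209)·1 + (-34546/1257777)·1 + 1191619/15093324·1 = 1 ✓
b·c: (-14821030/21382209)·(-17/14) + (-34546/1257777)·1/2 + 1191619/15093324·(-54/13) = 1/2 ✓
b·c²: (-14821030/21382209)·289/196 + (-34546/1257777)·1/4 + 1191619/15093324·2916/169 = 1/3 ✓
b·Ac: (-34546/1257777)·(-85/28) + 1191619/15093324·96/91 = 1/6 ✓
b·c³: (-14821030/21382209)·(-4913/2744) + (-34546/1257777)·1/8 + 1191619/15093324·(-157464/2197) = -24095621/5450367 ≠ 1/4 ⇒ order 3.
b·(c∘Ac): (-34546/1257777)·(-85/56) + 1191619/15093324·(-5184/1183) = -10715923/35217756 ≠ 1/8
b·Ac²: (-34546/1257777)·1445/392 + 1191619/15093324·(-1908/637) = -11893879/35217756 ≠ 1/12
b·A²c: 1191619/15093324·85/14 = 101287615/211306536 ≠ 1/24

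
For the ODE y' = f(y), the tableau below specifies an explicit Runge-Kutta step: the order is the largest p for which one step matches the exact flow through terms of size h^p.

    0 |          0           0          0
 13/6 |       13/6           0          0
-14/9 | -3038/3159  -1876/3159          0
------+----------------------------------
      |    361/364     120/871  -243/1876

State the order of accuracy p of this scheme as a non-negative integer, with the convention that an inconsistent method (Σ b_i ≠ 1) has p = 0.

b = (361/364, 120/871, -243/1876)
c = (0, 13/6, -14/9)
Ac = (0, 0, -938/729)
Σ b_i: 361/364·1 + 120/871·1 + (-243/1876)·1 = 1 ✓
b·c: 120/871·13/6 + (-243/1876)·(-14/9) = 1/2 ✓
b·c²: 120/871·169/36 + (-243/1876)·196/81 = 1/3 ✓
b·Ac: (-243/1876)·(-938/729) = 1/6 ✓; 3 stages ⇒ order 3.

3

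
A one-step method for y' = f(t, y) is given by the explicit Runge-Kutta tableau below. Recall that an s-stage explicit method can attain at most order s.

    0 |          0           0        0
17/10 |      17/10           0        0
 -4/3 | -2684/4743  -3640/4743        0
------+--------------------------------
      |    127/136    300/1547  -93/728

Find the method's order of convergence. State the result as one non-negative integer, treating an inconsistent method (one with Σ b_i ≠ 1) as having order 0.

b = (127/136, 300/1547, -93/728)
c = (0, 17/10, -4/3)
Ac = (0, 0, -364/279)
Σ b_i: 127/136·1 + 300/1547·1 + (-93/728)·1 = 1 ✓
b·c: 300/1547·17/10 + (-93/728)·(-4/3) = 1/2 ✓
b·c²: 300/1547·289/100 + (-93/728)·16/9 = 1/3 ✓
b·Ac: (-93/728)·(-364/279) = 1/6 ✓; 3 stages ⇒ order 3.

3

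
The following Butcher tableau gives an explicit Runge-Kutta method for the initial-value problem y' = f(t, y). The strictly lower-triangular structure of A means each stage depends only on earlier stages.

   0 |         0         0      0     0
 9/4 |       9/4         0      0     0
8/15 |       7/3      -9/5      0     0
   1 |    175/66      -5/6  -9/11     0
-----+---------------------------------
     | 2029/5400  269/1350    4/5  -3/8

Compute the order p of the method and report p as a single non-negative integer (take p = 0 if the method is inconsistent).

b = (2029/5400, 269/1350, 4/5, -3/8)
c = (0, 9/4, 8/15, 1)
Ac = (0, 0, -81/20, -1017/440)
Σ b_i: 2029/5400·1 + 269/1350·1 + 4/5·1 + (-3/8)·1 = 1 ✓
b·c: 269/1350·9/4 + 4/5·8/15 + (-3/8)·1 = 1/2 ✓
b·c²: 269/1350·81/16 + 4/5·64/225 + (-3/8)·1 = 31007/36000 ≠ 1/3 ⇒ order 2.
b·Ac: 4/5·(-81/20) + (-3/8)·(-1017/440) = -41769/17600 ≠ 1/6

2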